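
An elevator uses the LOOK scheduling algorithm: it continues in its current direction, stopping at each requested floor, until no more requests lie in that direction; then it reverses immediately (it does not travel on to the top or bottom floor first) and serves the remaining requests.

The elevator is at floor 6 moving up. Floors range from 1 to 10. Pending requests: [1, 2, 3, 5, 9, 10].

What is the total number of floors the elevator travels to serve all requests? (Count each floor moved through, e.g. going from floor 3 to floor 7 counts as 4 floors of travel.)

Start at floor 6 moving up, LOOK stop order: [9, 10, 5, 3, 2, 1]
  6 → 9: |9-6| = 3, total = 3
  9 → 10: |10-9| = 1, total = 4
  10 → 5: |5-10| = 5, total = 9
  5 → 3: |3-5| = 2, total = 11
  3 → 2: |2-3| = 1, total = 12
  2 → 1: |1-2| = 1, total = 13

Answer: 13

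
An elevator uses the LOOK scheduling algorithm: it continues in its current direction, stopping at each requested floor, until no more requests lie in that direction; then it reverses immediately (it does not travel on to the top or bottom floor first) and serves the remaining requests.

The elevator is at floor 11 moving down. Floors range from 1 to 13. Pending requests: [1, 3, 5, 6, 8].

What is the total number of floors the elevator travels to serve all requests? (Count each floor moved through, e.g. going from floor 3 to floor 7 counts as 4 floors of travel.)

Start at floor 11 moving down, LOOK stop order: [8, 6, 5, 3, 1]
  11 → 8: |8-11| = 3, total = 3
  8 → 6: |6-8| = 2, total = 5
  6 → 5: |5-6| = 1, total = 6
  5 → 3: |3-5| = 2, total = 8
  3 → 1: |1-3| = 2, total = 10

Answer: 10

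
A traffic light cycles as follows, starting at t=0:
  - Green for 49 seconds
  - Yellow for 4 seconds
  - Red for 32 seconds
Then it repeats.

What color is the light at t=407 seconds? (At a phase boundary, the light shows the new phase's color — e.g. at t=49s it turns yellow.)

Cycle length = 49 + 4 + 32 = 85s
t = 407, phase_t = 407 mod 85 = 67
67 >= 53 → RED

Answer: red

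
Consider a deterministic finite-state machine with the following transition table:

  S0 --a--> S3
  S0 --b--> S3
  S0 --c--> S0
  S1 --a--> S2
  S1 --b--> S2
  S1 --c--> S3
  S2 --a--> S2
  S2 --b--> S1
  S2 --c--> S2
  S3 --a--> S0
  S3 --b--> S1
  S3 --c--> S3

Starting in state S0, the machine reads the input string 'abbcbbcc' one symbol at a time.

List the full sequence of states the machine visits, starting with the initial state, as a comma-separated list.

Start: S0
  read 'a': S0 --a--> S3
  read 'b': S3 --b--> S1
  read 'b': S1 --b--> S2
  read 'c': S2 --c--> S2
  read 'b': S2 --b--> S1
  read 'b': S1 --b--> S2
  read 'c': S2 --c--> S2
  read 'c': S2 --c--> S2

Answer: S0, S3, S1, S2, S2, S1, S2, S2, S2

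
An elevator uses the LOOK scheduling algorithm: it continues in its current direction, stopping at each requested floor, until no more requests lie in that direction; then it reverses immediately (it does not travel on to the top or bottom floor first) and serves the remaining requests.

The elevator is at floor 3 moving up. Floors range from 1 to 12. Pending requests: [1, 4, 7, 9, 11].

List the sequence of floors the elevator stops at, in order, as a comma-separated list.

Current: 3, moving UP
Serve above first (ascending): [4, 7, 9, 11]
Then reverse, serve below (descending): [1]

Answer: 4, 7, 9, 11, 1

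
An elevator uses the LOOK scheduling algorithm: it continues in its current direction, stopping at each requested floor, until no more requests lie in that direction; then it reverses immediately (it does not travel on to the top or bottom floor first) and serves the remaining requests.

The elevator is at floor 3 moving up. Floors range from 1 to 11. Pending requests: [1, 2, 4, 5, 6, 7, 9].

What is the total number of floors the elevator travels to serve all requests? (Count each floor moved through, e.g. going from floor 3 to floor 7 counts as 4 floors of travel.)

Start at floor 3 moving up, LOOK stop order: [4, 5, 6, 7, 9, 2, 1]
  3 → 4: |4-3| = 1, total = 1
  4 → 5: |5-4| = 1, total = 2
  5 → 6: |6-5| = 1, total = 3
  6 → 7: |7-6| = 1, total = 4
  7 → 9: |9-7| = 2, total = 6
  9 → 2: |2-9| = 7, total = 13
  2 → 1: |1-2| = 1, total = 14

Answer: 14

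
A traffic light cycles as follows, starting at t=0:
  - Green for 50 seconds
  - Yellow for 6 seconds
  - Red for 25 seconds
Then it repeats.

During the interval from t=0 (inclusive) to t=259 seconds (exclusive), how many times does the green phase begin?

Cycle = 50+6+25 = 81s
green phase starts at t = k*81 + 0 for k=0,1,2,...
Need k*81+0 < 259 → k < 3.198
k ∈ {0, ..., 3} → 4 starts

Answer: 4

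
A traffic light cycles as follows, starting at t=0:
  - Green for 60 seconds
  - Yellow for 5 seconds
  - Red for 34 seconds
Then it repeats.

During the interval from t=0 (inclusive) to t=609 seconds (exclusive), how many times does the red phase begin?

Answer: 6

Derivation:
Cycle = 60+5+34 = 99s
red phase starts at t = k*99 + 65 for k=0,1,2,...
Need k*99+65 < 609 → k < 5.495
k ∈ {0, ..., 5} → 6 starts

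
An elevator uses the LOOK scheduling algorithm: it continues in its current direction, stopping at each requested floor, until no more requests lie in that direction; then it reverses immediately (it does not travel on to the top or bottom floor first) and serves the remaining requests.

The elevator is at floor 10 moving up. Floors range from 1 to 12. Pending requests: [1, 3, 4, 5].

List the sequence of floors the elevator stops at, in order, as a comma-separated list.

Answer: 5, 4, 3, 1

Derivation:
Current: 10, moving UP
Serve above first (ascending): []
Then reverse, serve below (descending): [5, 4, 3, 1]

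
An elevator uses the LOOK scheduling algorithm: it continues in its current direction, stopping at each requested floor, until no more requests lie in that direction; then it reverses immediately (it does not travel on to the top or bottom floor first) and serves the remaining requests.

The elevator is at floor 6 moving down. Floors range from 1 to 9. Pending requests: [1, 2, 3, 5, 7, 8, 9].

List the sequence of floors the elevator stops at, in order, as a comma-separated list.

Current: 6, moving DOWN
Serve below first (descending): [5, 3, 2, 1]
Then reverse, serve above (ascending): [7, 8, 9]

Answer: 5, 3, 2, 1, 7, 8, 9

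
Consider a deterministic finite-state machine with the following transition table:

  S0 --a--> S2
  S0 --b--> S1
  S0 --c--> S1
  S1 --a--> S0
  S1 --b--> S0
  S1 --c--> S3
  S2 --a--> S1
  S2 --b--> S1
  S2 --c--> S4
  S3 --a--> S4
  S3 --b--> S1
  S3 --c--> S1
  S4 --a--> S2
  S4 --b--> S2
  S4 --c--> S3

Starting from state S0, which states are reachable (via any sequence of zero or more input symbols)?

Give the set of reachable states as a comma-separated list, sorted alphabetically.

BFS from S0:
  visit S0: S0--a-->S2 (new), S0--b-->S1 (new), S0--c-->S1 (seen)
  visit S2: S2--a-->S1 (seen), S2--b-->S1 (seen), S2--c-->S4 (new)
  visit S1: S1--a-->S0 (seen), S1--b-->S0 (seen), S1--c-->S3 (new)
  visit S4: S4--a-->S2 (seen), S4--b-->S2 (seen), S4--c-->S3 (seen)
  visit S3: S3--a-->S4 (seen), S3--b-->S1 (seen), S3--c-->S1 (seen)

Answer: S0, S1, S2, S3, S4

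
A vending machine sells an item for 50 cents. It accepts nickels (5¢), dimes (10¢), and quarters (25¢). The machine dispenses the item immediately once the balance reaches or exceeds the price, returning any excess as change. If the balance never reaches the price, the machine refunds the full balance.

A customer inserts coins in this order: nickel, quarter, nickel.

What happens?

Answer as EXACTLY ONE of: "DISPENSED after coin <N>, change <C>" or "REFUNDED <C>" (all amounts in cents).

Price: 50¢
Coin 1 (nickel, 5¢): balance = 5¢
Coin 2 (quarter, 25¢): balance = 30¢
Coin 3 (nickel, 5¢): balance = 35¢
All coins inserted, balance 35¢ < price 50¢ → REFUND 35¢

Answer: REFUNDED 35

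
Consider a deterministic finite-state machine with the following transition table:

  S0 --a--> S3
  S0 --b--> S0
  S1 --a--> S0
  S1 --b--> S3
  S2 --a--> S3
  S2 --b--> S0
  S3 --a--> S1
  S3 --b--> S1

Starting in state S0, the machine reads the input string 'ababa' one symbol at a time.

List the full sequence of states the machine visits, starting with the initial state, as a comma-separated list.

Answer: S0, S3, S1, S0, S0, S3

Derivation:
Start: S0
  read 'a': S0 --a--> S3
  read 'b': S3 --b--> S1
  read 'a': S1 --a--> S0
  read 'b': S0 --b--> S0
  read 'a': S0 --a--> S3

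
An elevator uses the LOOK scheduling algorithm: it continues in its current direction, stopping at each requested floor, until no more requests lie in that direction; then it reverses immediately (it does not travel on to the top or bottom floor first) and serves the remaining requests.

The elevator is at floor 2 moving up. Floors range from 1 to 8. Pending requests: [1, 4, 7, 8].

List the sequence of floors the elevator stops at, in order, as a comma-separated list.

Answer: 4, 7, 8, 1

Derivation:
Current: 2, moving UP
Serve above first (ascending): [4, 7, 8]
Then reverse, serve below (descending): [1]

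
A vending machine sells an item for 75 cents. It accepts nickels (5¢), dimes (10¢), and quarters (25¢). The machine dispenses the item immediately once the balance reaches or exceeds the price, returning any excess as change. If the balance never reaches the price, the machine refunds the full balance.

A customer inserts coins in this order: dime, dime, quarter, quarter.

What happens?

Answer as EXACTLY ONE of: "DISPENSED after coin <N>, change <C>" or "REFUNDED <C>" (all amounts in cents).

Answer: REFUNDED 70

Derivation:
Price: 75¢
Coin 1 (dime, 10¢): balance = 10¢
Coin 2 (dime, 10¢): balance = 20¢
Coin 3 (quarter, 25¢): balance = 45¢
Coin 4 (quarter, 25¢): balance = 70¢
All coins inserted, balance 70¢ < price 75¢ → REFUND 70¢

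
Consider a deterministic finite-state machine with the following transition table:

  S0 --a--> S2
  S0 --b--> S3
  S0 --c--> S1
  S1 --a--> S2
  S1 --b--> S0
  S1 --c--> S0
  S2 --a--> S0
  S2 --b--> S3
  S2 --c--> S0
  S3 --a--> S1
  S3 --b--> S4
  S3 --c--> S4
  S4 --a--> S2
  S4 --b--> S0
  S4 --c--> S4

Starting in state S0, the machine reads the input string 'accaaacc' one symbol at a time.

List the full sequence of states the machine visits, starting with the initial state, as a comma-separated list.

Start: S0
  read 'a': S0 --a--> S2
  read 'c': S2 --c--> S0
  read 'c': S0 --c--> S1
  read 'a': S1 --a--> S2
  read 'a': S2 --a--> S0
  read 'a': S0 --a--> S2
  read 'c': S2 --c--> S0
  read 'c': S0 --c--> S1

Answer: S0, S2, S0, S1, S2, S0, S2, S0, S1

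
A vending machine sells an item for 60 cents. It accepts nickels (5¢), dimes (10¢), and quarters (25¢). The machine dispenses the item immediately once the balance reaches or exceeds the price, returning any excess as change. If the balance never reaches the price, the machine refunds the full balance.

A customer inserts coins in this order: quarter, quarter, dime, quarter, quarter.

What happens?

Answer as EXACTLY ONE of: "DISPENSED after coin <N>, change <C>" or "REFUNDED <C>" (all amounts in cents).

Price: 60¢
Coin 1 (quarter, 25¢): balance = 25¢
Coin 2 (quarter, 25¢): balance = 50¢
Coin 3 (dime, 10¢): balance = 60¢
  → balance >= price → DISPENSE, change = 60 - 60 = 0¢

Answer: DISPENSED after coin 3, change 0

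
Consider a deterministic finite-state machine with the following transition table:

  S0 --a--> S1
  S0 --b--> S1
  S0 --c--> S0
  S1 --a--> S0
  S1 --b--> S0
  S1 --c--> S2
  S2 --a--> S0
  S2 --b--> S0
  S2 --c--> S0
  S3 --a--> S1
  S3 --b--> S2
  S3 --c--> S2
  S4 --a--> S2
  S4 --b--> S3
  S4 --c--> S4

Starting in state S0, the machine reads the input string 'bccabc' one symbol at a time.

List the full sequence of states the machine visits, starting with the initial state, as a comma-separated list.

Start: S0
  read 'b': S0 --b--> S1
  read 'c': S1 --c--> S2
  read 'c': S2 --c--> S0
  read 'a': S0 --a--> S1
  read 'b': S1 --b--> S0
  read 'c': S0 --c--> S0

Answer: S0, S1, S2, S0, S1, S0, S0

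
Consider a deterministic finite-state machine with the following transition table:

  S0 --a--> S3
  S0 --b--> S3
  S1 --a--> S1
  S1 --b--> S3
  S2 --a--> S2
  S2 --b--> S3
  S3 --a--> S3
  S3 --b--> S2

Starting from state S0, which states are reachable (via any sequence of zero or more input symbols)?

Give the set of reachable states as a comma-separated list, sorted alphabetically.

BFS from S0:
  visit S0: S0--a-->S3 (new), S0--b-->S3 (seen)
  visit S3: S3--a-->S3 (seen), S3--b-->S2 (new)
  visit S2: S2--a-->S2 (seen), S2--b-->S3 (seen)

Answer: S0, S2, S3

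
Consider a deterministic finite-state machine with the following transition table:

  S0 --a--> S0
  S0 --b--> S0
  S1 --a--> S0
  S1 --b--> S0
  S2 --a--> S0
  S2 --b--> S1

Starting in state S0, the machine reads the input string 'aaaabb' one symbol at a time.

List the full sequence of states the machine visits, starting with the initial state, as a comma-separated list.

Answer: S0, S0, S0, S0, S0, S0, S0

Derivation:
Start: S0
  read 'a': S0 --a--> S0
  read 'a': S0 --a--> S0
  read 'a': S0 --a--> S0
  read 'a': S0 --a--> S0
  read 'b': S0 --b--> S0
  read 'b': S0 --b--> S0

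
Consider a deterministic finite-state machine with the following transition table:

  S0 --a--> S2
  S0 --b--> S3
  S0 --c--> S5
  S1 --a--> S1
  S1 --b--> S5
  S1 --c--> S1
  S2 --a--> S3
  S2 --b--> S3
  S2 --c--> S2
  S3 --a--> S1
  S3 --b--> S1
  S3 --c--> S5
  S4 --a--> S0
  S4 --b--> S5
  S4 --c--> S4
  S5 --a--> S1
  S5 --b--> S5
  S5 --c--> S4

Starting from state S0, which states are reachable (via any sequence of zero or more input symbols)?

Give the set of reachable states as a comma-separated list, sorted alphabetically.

BFS from S0:
  visit S0: S0--a-->S2 (new), S0--b-->S3 (new), S0--c-->S5 (new)
  visit S2: S2--a-->S3 (seen), S2--b-->S3 (seen), S2--c-->S2 (seen)
  visit S3: S3--a-->S1 (new), S3--b-->S1 (seen), S3--c-->S5 (seen)
  visit S5: S5--a-->S1 (seen), S5--b-->S5 (seen), S5--c-->S4 (new)
  visit S1: S1--a-->S1 (seen), S1--b-->S5 (seen), S1--c-->S1 (seen)
  visit S4: S4--a-->S0 (seen), S4--b-->S5 (seen), S4--c-->S4 (seen)

Answer: S0, S1, S2, S3, S4, S5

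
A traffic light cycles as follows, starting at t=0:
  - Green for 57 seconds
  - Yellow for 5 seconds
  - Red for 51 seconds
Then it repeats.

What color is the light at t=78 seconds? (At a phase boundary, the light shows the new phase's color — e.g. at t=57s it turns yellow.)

Cycle length = 57 + 5 + 51 = 113s
t = 78, phase_t = 78 mod 113 = 78
78 >= 62 → RED

Answer: red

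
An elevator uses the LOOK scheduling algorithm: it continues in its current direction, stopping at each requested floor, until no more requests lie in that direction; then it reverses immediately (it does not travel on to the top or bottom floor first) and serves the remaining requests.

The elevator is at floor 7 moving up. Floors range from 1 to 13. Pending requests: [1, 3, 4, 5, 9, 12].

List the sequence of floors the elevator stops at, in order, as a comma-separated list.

Current: 7, moving UP
Serve above first (ascending): [9, 12]
Then reverse, serve below (descending): [5, 4, 3, 1]

Answer: 9, 12, 5, 4, 3, 1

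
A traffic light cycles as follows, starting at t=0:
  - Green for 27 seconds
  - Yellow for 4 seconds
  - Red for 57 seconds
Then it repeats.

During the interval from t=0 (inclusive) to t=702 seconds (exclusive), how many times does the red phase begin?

Answer: 8

Derivation:
Cycle = 27+4+57 = 88s
red phase starts at t = k*88 + 31 for k=0,1,2,...
Need k*88+31 < 702 → k < 7.625
k ∈ {0, ..., 7} → 8 starts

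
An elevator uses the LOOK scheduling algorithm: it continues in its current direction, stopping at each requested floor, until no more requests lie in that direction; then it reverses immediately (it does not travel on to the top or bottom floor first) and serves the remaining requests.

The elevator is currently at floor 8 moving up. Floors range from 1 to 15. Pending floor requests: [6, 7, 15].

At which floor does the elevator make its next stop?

Answer: 15

Derivation:
Current floor: 8, direction: up
Requests above: [15]
Requests below: [6, 7]
Moving up and requests lie above → nearest above is min([15]) = 15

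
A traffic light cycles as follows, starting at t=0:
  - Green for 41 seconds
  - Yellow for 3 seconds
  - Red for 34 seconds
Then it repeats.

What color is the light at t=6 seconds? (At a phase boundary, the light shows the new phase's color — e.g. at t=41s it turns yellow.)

Answer: green

Derivation:
Cycle length = 41 + 3 + 34 = 78s
t = 6, phase_t = 6 mod 78 = 6
6 < 41 (green end) → GREEN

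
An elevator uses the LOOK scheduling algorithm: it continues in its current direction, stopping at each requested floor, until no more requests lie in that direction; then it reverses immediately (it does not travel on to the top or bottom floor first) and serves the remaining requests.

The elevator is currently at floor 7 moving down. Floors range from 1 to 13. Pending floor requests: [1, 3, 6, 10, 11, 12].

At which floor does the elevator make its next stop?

Answer: 6

Derivation:
Current floor: 7, direction: down
Requests above: [10, 11, 12]
Requests below: [1, 3, 6]
Moving down and requests lie below → nearest below is max([1, 3, 6]) = 6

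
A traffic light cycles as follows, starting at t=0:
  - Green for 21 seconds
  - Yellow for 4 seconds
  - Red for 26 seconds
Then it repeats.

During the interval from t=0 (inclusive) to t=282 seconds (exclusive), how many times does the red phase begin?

Answer: 6

Derivation:
Cycle = 21+4+26 = 51s
red phase starts at t = k*51 + 25 for k=0,1,2,...
Need k*51+25 < 282 → k < 5.039
k ∈ {0, ..., 5} → 6 starts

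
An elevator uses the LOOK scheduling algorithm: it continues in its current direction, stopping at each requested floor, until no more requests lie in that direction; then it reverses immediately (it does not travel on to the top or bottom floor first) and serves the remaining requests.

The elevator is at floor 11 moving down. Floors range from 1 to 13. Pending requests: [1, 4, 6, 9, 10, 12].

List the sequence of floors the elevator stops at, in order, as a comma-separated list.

Answer: 10, 9, 6, 4, 1, 12

Derivation:
Current: 11, moving DOWN
Serve below first (descending): [10, 9, 6, 4, 1]
Then reverse, serve above (ascending): [12]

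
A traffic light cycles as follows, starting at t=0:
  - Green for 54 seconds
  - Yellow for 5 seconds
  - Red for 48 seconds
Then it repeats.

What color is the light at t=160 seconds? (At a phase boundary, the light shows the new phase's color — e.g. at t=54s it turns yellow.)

Cycle length = 54 + 5 + 48 = 107s
t = 160, phase_t = 160 mod 107 = 53
53 < 54 (green end) → GREEN

Answer: green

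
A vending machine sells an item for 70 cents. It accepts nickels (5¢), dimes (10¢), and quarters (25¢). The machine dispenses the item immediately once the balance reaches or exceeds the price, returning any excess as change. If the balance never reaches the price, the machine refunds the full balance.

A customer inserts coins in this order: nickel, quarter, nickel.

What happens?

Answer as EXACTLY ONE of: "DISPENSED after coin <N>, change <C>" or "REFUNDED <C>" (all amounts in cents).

Price: 70¢
Coin 1 (nickel, 5¢): balance = 5¢
Coin 2 (quarter, 25¢): balance = 30¢
Coin 3 (nickel, 5¢): balance = 35¢
All coins inserted, balance 35¢ < price 70¢ → REFUND 35¢

Answer: REFUNDED 35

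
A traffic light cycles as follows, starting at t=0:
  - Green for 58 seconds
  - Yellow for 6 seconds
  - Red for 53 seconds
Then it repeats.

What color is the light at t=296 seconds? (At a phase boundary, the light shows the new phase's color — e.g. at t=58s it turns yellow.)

Cycle length = 58 + 6 + 53 = 117s
t = 296, phase_t = 296 mod 117 = 62
58 <= 62 < 64 (yellow end) → YELLOW

Answer: yellow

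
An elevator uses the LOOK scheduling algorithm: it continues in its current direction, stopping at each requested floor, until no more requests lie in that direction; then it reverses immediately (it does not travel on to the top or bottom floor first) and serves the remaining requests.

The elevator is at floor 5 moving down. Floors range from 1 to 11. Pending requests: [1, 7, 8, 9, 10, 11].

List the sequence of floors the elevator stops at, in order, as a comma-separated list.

Answer: 1, 7, 8, 9, 10, 11

Derivation:
Current: 5, moving DOWN
Serve below first (descending): [1]
Then reverse, serve above (ascending): [7, 8, 9, 10, 11]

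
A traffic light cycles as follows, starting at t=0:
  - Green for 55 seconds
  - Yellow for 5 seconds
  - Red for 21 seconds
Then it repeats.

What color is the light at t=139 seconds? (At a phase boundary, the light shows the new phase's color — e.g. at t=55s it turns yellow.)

Answer: yellow

Derivation:
Cycle length = 55 + 5 + 21 = 81s
t = 139, phase_t = 139 mod 81 = 58
55 <= 58 < 60 (yellow end) → YELLOW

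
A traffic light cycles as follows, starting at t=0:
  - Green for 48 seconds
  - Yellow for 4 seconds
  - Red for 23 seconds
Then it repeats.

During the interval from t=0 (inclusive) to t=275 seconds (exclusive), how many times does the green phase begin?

Answer: 4

Derivation:
Cycle = 48+4+23 = 75s
green phase starts at t = k*75 + 0 for k=0,1,2,...
Need k*75+0 < 275 → k < 3.667
k ∈ {0, ..., 3} → 4 starts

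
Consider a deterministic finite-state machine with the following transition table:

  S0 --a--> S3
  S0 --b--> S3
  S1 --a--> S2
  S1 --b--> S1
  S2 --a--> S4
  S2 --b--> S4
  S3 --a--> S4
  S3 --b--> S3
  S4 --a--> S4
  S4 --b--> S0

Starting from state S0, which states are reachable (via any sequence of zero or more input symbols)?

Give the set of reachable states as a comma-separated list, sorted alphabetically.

Answer: S0, S3, S4

Derivation:
BFS from S0:
  visit S0: S0--a-->S3 (new), S0--b-->S3 (seen)
  visit S3: S3--a-->S4 (new), S3--b-->S3 (seen)
  visit S4: S4--a-->S4 (seen), S4--b-->S0 (seen)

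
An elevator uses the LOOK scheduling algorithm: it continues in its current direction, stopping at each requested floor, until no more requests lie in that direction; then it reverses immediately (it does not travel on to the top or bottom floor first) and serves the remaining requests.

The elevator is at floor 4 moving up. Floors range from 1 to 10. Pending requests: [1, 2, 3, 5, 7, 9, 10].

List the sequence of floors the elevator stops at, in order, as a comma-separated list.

Current: 4, moving UP
Serve above first (ascending): [5, 7, 9, 10]
Then reverse, serve below (descending): [3, 2, 1]

Answer: 5, 7, 9, 10, 3, 2, 1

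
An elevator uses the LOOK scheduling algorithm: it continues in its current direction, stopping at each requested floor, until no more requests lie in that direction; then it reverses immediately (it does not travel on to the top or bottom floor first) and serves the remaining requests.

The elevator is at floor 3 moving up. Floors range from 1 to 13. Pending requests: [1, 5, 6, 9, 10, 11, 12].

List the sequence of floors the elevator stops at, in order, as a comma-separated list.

Answer: 5, 6, 9, 10, 11, 12, 1

Derivation:
Current: 3, moving UP
Serve above first (ascending): [5, 6, 9, 10, 11, 12]
Then reverse, serve below (descending): [1]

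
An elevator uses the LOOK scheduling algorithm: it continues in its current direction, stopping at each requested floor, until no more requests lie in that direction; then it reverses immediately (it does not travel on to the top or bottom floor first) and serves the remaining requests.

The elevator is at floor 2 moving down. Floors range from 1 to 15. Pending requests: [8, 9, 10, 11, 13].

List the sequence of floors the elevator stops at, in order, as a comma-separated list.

Answer: 8, 9, 10, 11, 13

Derivation:
Current: 2, moving DOWN
Serve below first (descending): []
Then reverse, serve above (ascending): [8, 9, 10, 11, 13]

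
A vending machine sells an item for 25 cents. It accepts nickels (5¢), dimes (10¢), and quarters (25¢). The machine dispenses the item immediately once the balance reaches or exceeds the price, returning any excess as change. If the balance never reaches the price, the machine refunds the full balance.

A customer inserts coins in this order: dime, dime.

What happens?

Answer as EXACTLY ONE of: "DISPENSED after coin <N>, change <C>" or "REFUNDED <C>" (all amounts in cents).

Answer: REFUNDED 20

Derivation:
Price: 25¢
Coin 1 (dime, 10¢): balance = 10¢
Coin 2 (dime, 10¢): balance = 20¢
All coins inserted, balance 20¢ < price 25¢ → REFUND 20¢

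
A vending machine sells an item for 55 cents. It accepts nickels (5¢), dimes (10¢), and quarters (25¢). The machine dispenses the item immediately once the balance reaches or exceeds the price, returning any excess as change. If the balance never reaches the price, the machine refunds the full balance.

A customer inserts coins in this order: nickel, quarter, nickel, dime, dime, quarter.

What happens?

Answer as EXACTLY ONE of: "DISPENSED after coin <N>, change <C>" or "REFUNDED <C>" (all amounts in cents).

Answer: DISPENSED after coin 5, change 0

Derivation:
Price: 55¢
Coin 1 (nickel, 5¢): balance = 5¢
Coin 2 (quarter, 25¢): balance = 30¢
Coin 3 (nickel, 5¢): balance = 35¢
Coin 4 (dime, 10¢): balance = 45¢
Coin 5 (dime, 10¢): balance = 55¢
  → balance >= price → DISPENSE, change = 55 - 55 = 0¢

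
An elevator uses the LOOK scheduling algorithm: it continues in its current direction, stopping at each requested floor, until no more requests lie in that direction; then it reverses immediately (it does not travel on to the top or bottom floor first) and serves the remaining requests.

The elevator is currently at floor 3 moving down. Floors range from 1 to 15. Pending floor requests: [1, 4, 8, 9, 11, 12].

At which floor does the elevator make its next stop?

Answer: 1

Derivation:
Current floor: 3, direction: down
Requests above: [4, 8, 9, 11, 12]
Requests below: [1]
Moving down and requests lie below → nearest below is max([1]) = 1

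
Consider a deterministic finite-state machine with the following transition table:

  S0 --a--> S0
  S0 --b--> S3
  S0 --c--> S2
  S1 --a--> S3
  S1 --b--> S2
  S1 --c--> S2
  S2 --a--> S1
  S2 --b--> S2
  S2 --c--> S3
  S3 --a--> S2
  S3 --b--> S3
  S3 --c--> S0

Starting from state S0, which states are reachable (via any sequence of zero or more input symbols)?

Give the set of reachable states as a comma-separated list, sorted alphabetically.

Answer: S0, S1, S2, S3

Derivation:
BFS from S0:
  visit S0: S0--a-->S0 (seen), S0--b-->S3 (new), S0--c-->S2 (new)
  visit S3: S3--a-->S2 (seen), S3--b-->S3 (seen), S3--c-->S0 (seen)
  visit S2: S2--a-->S1 (new), S2--b-->S2 (seen), S2--c-->S3 (seen)
  visit S1: S1--a-->S3 (seen), S1--b-->S2 (seen), S1--c-->S2 (seen)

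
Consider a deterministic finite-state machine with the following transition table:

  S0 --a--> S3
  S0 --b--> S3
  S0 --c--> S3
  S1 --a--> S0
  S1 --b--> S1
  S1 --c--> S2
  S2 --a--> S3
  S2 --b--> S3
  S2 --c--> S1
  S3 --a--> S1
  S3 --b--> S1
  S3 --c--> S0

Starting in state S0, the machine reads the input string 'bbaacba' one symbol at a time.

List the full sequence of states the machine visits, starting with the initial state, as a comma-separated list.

Answer: S0, S3, S1, S0, S3, S0, S3, S1

Derivation:
Start: S0
  read 'b': S0 --b--> S3
  read 'b': S3 --b--> S1
  read 'a': S1 --a--> S0
  read 'a': S0 --a--> S3
  read 'c': S3 --c--> S0
  read 'b': S0 --b--> S3
  read 'a': S3 --a--> S1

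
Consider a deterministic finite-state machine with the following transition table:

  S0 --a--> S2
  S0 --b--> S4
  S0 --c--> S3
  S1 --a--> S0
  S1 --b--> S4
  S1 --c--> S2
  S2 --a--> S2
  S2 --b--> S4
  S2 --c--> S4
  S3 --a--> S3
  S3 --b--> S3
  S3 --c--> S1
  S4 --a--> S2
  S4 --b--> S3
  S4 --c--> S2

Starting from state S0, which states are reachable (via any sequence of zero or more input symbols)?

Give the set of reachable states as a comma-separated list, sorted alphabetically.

Answer: S0, S1, S2, S3, S4

Derivation:
BFS from S0:
  visit S0: S0--a-->S2 (new), S0--b-->S4 (new), S0--c-->S3 (new)
  visit S2: S2--a-->S2 (seen), S2--b-->S4 (seen), S2--c-->S4 (seen)
  visit S4: S4--a-->S2 (seen), S4--b-->S3 (seen), S4--c-->S2 (seen)
  visit S3: S3--a-->S3 (seen), S3--b-->S3 (seen), S3--c-->S1 (new)
  visit S1: S1--a-->S0 (seen), S1--b-->S4 (seen), S1--c-->S2 (seen)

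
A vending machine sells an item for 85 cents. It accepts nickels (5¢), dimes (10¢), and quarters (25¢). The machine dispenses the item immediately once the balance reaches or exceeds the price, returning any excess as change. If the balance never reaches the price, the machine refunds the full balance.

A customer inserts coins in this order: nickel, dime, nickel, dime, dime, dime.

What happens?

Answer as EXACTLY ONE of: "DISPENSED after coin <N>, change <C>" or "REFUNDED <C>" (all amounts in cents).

Answer: REFUNDED 50

Derivation:
Price: 85¢
Coin 1 (nickel, 5¢): balance = 5¢
Coin 2 (dime, 10¢): balance = 15¢
Coin 3 (nickel, 5¢): balance = 20¢
Coin 4 (dime, 10¢): balance = 30¢
Coin 5 (dime, 10¢): balance = 40¢
Coin 6 (dime, 10¢): balance = 50¢
All coins inserted, balance 50¢ < price 85¢ → REFUND 50¢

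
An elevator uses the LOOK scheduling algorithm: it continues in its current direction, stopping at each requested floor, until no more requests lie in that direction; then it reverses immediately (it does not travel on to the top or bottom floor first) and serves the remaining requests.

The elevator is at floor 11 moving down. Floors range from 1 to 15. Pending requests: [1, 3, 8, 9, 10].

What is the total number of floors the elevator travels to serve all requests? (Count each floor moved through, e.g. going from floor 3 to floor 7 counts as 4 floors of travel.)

Start at floor 11 moving down, LOOK stop order: [10, 9, 8, 3, 1]
  11 → 10: |10-11| = 1, total = 1
  10 → 9: |9-10| = 1, total = 2
  9 → 8: |8-9| = 1, total = 3
  8 → 3: |3-8| = 5, total = 8
  3 → 1: |1-3| = 2, total = 10

Answer: 10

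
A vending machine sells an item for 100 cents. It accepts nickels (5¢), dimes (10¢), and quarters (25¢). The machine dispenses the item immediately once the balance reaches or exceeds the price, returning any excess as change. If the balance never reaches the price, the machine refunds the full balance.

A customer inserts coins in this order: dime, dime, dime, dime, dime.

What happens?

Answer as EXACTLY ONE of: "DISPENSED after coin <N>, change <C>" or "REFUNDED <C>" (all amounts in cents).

Answer: REFUNDED 50

Derivation:
Price: 100¢
Coin 1 (dime, 10¢): balance = 10¢
Coin 2 (dime, 10¢): balance = 20¢
Coin 3 (dime, 10¢): balance = 30¢
Coin 4 (dime, 10¢): balance = 40¢
Coin 5 (dime, 10¢): balance = 50¢
All coins inserted, balance 50¢ < price 100¢ → REFUND 50¢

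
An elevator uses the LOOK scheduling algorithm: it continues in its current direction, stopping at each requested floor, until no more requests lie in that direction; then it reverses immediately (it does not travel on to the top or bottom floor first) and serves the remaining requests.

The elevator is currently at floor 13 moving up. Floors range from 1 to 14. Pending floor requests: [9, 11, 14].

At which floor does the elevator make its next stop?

Current floor: 13, direction: up
Requests above: [14]
Requests below: [9, 11]
Moving up and requests lie above → nearest above is min([14]) = 14

Answer: 14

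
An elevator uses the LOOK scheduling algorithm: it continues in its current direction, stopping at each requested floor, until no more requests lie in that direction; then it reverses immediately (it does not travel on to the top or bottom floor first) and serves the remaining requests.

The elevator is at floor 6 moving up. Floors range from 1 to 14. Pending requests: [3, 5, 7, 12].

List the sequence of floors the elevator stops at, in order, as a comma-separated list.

Answer: 7, 12, 5, 3

Derivation:
Current: 6, moving UP
Serve above first (ascending): [7, 12]
Then reverse, serve below (descending): [5, 3]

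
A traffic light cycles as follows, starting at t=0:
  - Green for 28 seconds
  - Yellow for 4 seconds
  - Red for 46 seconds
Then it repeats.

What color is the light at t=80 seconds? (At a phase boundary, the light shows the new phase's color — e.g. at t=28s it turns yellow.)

Cycle length = 28 + 4 + 46 = 78s
t = 80, phase_t = 80 mod 78 = 2
2 < 28 (green end) → GREEN

Answer: green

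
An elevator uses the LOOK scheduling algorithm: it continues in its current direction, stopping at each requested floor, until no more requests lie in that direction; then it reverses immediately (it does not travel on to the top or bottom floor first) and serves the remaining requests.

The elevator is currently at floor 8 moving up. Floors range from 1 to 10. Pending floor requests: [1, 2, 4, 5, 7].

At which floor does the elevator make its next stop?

Answer: 7

Derivation:
Current floor: 8, direction: up
Requests above: []
Requests below: [1, 2, 4, 5, 7]
Moving up but no requests above → reverse; nearest below is max([1, 2, 4, 5, 7]) = 7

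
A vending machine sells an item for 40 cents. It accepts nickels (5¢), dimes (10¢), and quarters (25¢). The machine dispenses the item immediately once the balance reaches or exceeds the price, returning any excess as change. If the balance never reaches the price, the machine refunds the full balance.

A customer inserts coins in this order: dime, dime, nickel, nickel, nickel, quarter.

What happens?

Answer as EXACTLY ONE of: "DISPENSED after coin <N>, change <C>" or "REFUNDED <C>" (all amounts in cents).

Price: 40¢
Coin 1 (dime, 10¢): balance = 10¢
Coin 2 (dime, 10¢): balance = 20¢
Coin 3 (nickel, 5¢): balance = 25¢
Coin 4 (nickel, 5¢): balance = 30¢
Coin 5 (nickel, 5¢): balance = 35¢
Coin 6 (quarter, 25¢): balance = 60¢
  → balance >= price → DISPENSE, change = 60 - 40 = 20¢

Answer: DISPENSED after coin 6, change 20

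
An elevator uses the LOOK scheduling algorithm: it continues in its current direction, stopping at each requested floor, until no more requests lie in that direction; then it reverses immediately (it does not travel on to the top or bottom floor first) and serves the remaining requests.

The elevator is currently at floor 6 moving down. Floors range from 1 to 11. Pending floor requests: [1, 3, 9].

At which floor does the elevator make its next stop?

Answer: 3

Derivation:
Current floor: 6, direction: down
Requests above: [9]
Requests below: [1, 3]
Moving down and requests lie below → nearest below is max([1, 3]) = 3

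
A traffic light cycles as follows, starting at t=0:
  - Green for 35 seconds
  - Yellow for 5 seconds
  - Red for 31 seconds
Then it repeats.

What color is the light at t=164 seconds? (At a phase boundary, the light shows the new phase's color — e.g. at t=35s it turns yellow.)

Answer: green

Derivation:
Cycle length = 35 + 5 + 31 = 71s
t = 164, phase_t = 164 mod 71 = 22
22 < 35 (green end) → GREEN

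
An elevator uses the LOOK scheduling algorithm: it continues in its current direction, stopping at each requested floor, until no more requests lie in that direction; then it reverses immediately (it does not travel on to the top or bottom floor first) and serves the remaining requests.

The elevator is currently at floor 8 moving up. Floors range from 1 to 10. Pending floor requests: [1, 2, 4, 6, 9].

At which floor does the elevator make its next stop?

Current floor: 8, direction: up
Requests above: [9]
Requests below: [1, 2, 4, 6]
Moving up and requests lie above → nearest above is min([9]) = 9

Answer: 9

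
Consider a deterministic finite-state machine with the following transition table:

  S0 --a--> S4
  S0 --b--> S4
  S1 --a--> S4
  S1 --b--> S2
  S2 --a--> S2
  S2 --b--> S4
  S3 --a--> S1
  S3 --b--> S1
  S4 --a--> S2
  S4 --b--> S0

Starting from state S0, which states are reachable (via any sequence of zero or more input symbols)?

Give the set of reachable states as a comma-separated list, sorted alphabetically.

Answer: S0, S2, S4

Derivation:
BFS from S0:
  visit S0: S0--a-->S4 (new), S0--b-->S4 (seen)
  visit S4: S4--a-->S2 (new), S4--b-->S0 (seen)
  visit S2: S2--a-->S2 (seen), S2--b-->S4 (seen)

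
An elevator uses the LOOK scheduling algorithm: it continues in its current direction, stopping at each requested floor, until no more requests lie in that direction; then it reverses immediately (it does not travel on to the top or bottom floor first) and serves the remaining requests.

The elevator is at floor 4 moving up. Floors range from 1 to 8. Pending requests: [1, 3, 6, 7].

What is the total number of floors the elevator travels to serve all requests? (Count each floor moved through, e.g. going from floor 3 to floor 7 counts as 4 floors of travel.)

Answer: 9

Derivation:
Start at floor 4 moving up, LOOK stop order: [6, 7, 3, 1]
  4 → 6: |6-4| = 2, total = 2
  6 → 7: |7-6| = 1, total = 3
  7 → 3: |3-7| = 4, total = 7
  3 → 1: |1-3| = 2, total = 9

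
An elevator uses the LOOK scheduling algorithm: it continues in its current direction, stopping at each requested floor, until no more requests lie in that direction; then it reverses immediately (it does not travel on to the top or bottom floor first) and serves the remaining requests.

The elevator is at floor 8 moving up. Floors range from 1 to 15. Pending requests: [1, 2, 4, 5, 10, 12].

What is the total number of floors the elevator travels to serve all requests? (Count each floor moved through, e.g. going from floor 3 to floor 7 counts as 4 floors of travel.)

Start at floor 8 moving up, LOOK stop order: [10, 12, 5, 4, 2, 1]
  8 → 10: |10-8| = 2, total = 2
  10 → 12: |12-10| = 2, total = 4
  12 → 5: |5-12| = 7, total = 11
  5 → 4: |4-5| = 1, total = 12
  4 → 2: |2-4| = 2, total = 14
  2 → 1: |1-2| = 1, total = 15

Answer: 15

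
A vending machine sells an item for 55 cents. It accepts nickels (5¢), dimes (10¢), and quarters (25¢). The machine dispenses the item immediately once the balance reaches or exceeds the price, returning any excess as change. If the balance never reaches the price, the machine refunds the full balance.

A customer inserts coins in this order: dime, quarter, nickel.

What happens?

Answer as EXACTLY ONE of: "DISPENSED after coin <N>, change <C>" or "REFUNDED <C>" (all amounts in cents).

Price: 55¢
Coin 1 (dime, 10¢): balance = 10¢
Coin 2 (quarter, 25¢): balance = 35¢
Coin 3 (nickel, 5¢): balance = 40¢
All coins inserted, balance 40¢ < price 55¢ → REFUND 40¢

Answer: REFUNDED 40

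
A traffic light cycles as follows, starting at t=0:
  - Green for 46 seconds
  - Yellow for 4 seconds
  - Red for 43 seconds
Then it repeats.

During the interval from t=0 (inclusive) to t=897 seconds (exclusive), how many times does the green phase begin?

Answer: 10

Derivation:
Cycle = 46+4+43 = 93s
green phase starts at t = k*93 + 0 for k=0,1,2,...
Need k*93+0 < 897 → k < 9.645
k ∈ {0, ..., 9} → 10 starts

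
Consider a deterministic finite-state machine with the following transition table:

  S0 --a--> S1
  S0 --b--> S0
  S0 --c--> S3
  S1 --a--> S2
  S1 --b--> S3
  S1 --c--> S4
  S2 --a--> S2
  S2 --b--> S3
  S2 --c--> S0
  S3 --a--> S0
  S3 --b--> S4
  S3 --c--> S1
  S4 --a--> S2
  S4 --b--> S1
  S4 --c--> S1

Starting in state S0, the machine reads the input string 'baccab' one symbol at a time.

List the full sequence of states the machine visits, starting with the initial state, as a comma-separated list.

Answer: S0, S0, S1, S4, S1, S2, S3

Derivation:
Start: S0
  read 'b': S0 --b--> S0
  read 'a': S0 --a--> S1
  read 'c': S1 --c--> S4
  read 'c': S4 --c--> S1
  read 'a': S1 --a--> S2
  read 'b': S2 --b--> S3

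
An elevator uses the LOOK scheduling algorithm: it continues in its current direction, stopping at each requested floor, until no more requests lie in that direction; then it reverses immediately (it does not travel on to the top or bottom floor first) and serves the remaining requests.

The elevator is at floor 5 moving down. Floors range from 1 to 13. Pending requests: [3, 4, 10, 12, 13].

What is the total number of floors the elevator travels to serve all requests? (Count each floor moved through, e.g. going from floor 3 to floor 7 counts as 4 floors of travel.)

Start at floor 5 moving down, LOOK stop order: [4, 3, 10, 12, 13]
  5 → 4: |4-5| = 1, total = 1
  4 → 3: |3-4| = 1, total = 2
  3 → 10: |10-3| = 7, total = 9
  10 → 12: |12-10| = 2, total = 11
  12 → 13: |13-12| = 1, total = 12

Answer: 12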